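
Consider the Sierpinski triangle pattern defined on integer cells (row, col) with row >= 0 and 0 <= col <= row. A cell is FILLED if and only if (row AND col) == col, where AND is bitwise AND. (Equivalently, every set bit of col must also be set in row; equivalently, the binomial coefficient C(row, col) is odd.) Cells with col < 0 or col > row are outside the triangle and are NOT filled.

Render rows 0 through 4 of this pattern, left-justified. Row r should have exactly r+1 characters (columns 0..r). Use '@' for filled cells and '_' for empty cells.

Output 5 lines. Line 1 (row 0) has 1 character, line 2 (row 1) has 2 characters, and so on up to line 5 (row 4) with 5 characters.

Answer: @
@@
@_@
@@@@
@___@

Derivation:
r0=0: @
r1=1: @@
r2=10: @_@
r3=11: @@@@
r4=100: @___@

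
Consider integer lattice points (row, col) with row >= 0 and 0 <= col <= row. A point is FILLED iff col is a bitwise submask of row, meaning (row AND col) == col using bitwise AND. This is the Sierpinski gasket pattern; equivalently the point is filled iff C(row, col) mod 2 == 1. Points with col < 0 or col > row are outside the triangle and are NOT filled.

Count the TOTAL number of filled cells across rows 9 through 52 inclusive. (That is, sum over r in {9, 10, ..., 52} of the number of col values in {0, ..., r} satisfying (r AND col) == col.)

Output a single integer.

r9=1001 pc2: +4 =4
r10=1010 pc2: +4 =8
r11=1011 pc3: +8 =16
r12=1100 pc2: +4 =20
r13=1101 pc3: +8 =28
r14=1110 pc3: +8 =36
r15=1111 pc4: +16 =52
r16=10000 pc1: +2 =54
r17=10001 pc2: +4 =58
r18=10010 pc2: +4 =62
r19=10011 pc3: +8 =70
r20=10100 pc2: +4 =74
r21=10101 pc3: +8 =82
r22=10110 pc3: +8 =90
r23=10111 pc4: +16 =106
r24=11000 pc2: +4 =110
r25=11001 pc3: +8 =118
r26=11010 pc3: +8 =126
r27=11011 pc4: +16 =142
r28=11100 pc3: +8 =150
r29=11101 pc4: +16 =166
r30=11110 pc4: +16 =182
r31=11111 pc5: +32 =214
r32=100000 pc1: +2 =216
r33=100001 pc2: +4 =220
r34=100010 pc2: +4 =224
r35=100011 pc3: +8 =232
r36=100100 pc2: +4 =236
r37=100101 pc3: +8 =244
r38=100110 pc3: +8 =252
r39=100111 pc4: +16 =268
r40=101000 pc2: +4 =272
r41=101001 pc3: +8 =280
r42=101010 pc3: +8 =288
r43=101011 pc4: +16 =304
r44=101100 pc3: +8 =312
r45=101101 pc4: +16 =328
r46=101110 pc4: +16 =344
r47=101111 pc5: +32 =376
r48=110000 pc2: +4 =380
r49=110001 pc3: +8 =388
r50=110010 pc3: +8 =396
r51=110011 pc4: +16 =412
r52=110100 pc3: +8 =420

Answer: 420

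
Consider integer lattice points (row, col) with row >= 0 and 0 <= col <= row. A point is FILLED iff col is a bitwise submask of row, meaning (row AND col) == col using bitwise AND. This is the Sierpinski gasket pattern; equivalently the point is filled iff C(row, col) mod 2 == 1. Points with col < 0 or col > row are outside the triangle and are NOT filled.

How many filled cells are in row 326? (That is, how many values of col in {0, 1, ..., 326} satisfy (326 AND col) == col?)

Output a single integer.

Answer: 16

Derivation:
326 in binary = 101000110
popcount(326) = number of 1-bits in 101000110 = 4
A col c satisfies (326 AND c) == c iff every set bit of c is also set in 326; each of the 4 set bits of 326 can independently be on or off in c.
count = 2^4 = 16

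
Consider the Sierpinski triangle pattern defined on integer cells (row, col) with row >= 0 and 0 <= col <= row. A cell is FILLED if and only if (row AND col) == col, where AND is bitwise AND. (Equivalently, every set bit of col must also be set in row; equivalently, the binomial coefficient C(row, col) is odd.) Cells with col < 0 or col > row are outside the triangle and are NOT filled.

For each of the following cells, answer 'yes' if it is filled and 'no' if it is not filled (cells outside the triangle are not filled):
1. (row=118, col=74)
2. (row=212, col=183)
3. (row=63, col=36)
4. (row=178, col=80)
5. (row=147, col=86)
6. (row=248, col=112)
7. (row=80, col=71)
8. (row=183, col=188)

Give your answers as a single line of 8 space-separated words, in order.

(118,74): row=0b1110110, col=0b1001010, row AND col = 0b1000010 = 66; 66 != 74 -> empty
(212,183): row=0b11010100, col=0b10110111, row AND col = 0b10010100 = 148; 148 != 183 -> empty
(63,36): row=0b111111, col=0b100100, row AND col = 0b100100 = 36; 36 == 36 -> filled
(178,80): row=0b10110010, col=0b1010000, row AND col = 0b10000 = 16; 16 != 80 -> empty
(147,86): row=0b10010011, col=0b1010110, row AND col = 0b10010 = 18; 18 != 86 -> empty
(248,112): row=0b11111000, col=0b1110000, row AND col = 0b1110000 = 112; 112 == 112 -> filled
(80,71): row=0b1010000, col=0b1000111, row AND col = 0b1000000 = 64; 64 != 71 -> empty
(183,188): col outside [0, 183] -> not filled

Answer: no no yes no no yes no no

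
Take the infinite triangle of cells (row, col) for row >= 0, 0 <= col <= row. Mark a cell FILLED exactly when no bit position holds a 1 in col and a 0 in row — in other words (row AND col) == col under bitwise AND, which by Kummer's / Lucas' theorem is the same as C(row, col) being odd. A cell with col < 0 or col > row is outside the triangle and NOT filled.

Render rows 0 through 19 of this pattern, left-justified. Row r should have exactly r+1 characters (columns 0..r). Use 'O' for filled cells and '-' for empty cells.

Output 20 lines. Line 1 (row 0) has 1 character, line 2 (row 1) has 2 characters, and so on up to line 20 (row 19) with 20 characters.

Answer: O
OO
O-O
OOOO
O---O
OO--OO
O-O-O-O
OOOOOOOO
O-------O
OO------OO
O-O-----O-O
OOOO----OOOO
O---O---O---O
OO--OO--OO--OO
O-O-O-O-O-O-O-O
OOOOOOOOOOOOOOOO
O---------------O
OO--------------OO
O-O-------------O-O
OOOO------------OOOO

Derivation:
r0=0: O
r1=1: OO
r2=10: O-O
r3=11: OOOO
r4=100: O---O
r5=101: OO--OO
r6=110: O-O-O-O
r7=111: OOOOOOOO
r8=1000: O-------O
r9=1001: OO------OO
r10=1010: O-O-----O-O
r11=1011: OOOO----OOOO
r12=1100: O---O---O---O
r13=1101: OO--OO--OO--OO
r14=1110: O-O-O-O-O-O-O-O
r15=1111: OOOOOOOOOOOOOOOO
r16=10000: O---------------O
r17=10001: OO--------------OO
r18=10010: O-O-------------O-O
r19=10011: OOOO------------OOOO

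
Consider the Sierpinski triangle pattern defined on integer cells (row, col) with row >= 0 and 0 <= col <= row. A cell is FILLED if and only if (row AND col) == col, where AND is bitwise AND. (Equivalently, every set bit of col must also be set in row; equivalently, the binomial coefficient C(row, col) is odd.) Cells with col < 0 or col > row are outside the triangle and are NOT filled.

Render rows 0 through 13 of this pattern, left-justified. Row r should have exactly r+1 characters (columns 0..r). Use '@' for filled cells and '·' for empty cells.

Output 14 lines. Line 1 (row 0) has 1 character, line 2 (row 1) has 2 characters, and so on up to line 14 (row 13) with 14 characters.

r0=0: @
r1=1: @@
r2=10: @·@
r3=11: @@@@
r4=100: @···@
r5=101: @@··@@
r6=110: @·@·@·@
r7=111: @@@@@@@@
r8=1000: @·······@
r9=1001: @@······@@
r10=1010: @·@·····@·@
r11=1011: @@@@····@@@@
r12=1100: @···@···@···@
r13=1101: @@··@@··@@··@@

Answer: @
@@
@·@
@@@@
@···@
@@··@@
@·@·@·@
@@@@@@@@
@·······@
@@······@@
@·@·····@·@
@@@@····@@@@
@···@···@···@
@@··@@··@@··@@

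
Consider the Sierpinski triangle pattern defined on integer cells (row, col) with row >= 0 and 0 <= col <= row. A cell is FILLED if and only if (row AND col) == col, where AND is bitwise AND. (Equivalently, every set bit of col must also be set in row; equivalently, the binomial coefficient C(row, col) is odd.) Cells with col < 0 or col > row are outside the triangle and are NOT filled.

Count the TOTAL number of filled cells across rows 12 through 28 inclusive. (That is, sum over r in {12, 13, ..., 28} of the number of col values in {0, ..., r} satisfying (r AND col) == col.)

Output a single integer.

Answer: 134

Derivation:
r12=1100 pc2: +4 =4
r13=1101 pc3: +8 =12
r14=1110 pc3: +8 =20
r15=1111 pc4: +16 =36
r16=10000 pc1: +2 =38
r17=10001 pc2: +4 =42
r18=10010 pc2: +4 =46
r19=10011 pc3: +8 =54
r20=10100 pc2: +4 =58
r21=10101 pc3: +8 =66
r22=10110 pc3: +8 =74
r23=10111 pc4: +16 =90
r24=11000 pc2: +4 =94
r25=11001 pc3: +8 =102
r26=11010 pc3: +8 =110
r27=11011 pc4: +16 =126
r28=11100 pc3: +8 =134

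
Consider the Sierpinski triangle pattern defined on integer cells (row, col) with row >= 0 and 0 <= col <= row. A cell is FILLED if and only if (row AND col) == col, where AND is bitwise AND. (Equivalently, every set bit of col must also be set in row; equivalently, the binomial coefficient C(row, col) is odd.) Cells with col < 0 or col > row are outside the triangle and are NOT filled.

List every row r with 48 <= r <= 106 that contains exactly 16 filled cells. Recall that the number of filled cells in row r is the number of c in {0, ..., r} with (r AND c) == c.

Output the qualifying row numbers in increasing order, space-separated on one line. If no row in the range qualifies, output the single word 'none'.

Row r has 2^popcount(r) filled cells, so we need popcount(r) = log2(16) = 4.
Scan r = 48..106 and keep those with exactly 4 one-bits:
r=48=110000 popcount=2 -> skip
r=49=110001 popcount=3 -> skip
r=50=110010 popcount=3 -> skip
r=51=110011 popcount=4 -> KEEP
r=52=110100 popcount=3 -> skip
r=53=110101 popcount=4 -> KEEP
r=54=110110 popcount=4 -> KEEP
r=55=110111 popcount=5 -> skip
r=56=111000 popcount=3 -> skip
r=57=111001 popcount=4 -> KEEP
r=58=111010 popcount=4 -> KEEP
r=59=111011 popcount=5 -> skip
r=60=111100 popcount=4 -> KEEP
r=61=111101 popcount=5 -> skip
r=62=111110 popcount=5 -> skip
r=63=111111 popcount=6 -> skip
r=64=1000000 popcount=1 -> skip
r=65=1000001 popcount=2 -> skip
r=66=1000010 popcount=2 -> skip
r=67=1000011 popcount=3 -> skip
r=68=1000100 popcount=2 -> skip
r=69=1000101 popcount=3 -> skip
r=70=1000110 popcount=3 -> skip
r=71=1000111 popcount=4 -> KEEP
r=72=1001000 popcount=2 -> skip
r=73=1001001 popcount=3 -> skip
r=74=1001010 popcount=3 -> skip
r=75=1001011 popcount=4 -> KEEP
r=76=1001100 popcount=3 -> skip
r=77=1001101 popcount=4 -> KEEP
r=78=1001110 popcount=4 -> KEEP
r=79=1001111 popcount=5 -> skip
r=80=1010000 popcount=2 -> skip
r=81=1010001 popcount=3 -> skip
r=82=1010010 popcount=3 -> skip
r=83=1010011 popcount=4 -> KEEP
r=84=1010100 popcount=3 -> skip
r=85=1010101 popcount=4 -> KEEP
r=86=1010110 popcount=4 -> KEEP
r=87=1010111 popcount=5 -> skip
r=88=1011000 popcount=3 -> skip
r=89=1011001 popcount=4 -> KEEP
r=90=1011010 popcount=4 -> KEEP
r=91=1011011 popcount=5 -> skip
r=92=1011100 popcount=4 -> KEEP
r=93=1011101 popcount=5 -> skip
r=94=1011110 popcount=5 -> skip
r=95=1011111 popcount=6 -> skip
r=96=1100000 popcount=2 -> skip
r=97=1100001 popcount=3 -> skip
r=98=1100010 popcount=3 -> skip
r=99=1100011 popcount=4 -> KEEP
r=100=1100100 popcount=3 -> skip
r=101=1100101 popcount=4 -> KEEP
r=102=1100110 popcount=4 -> KEEP
r=103=1100111 popcount=5 -> skip
r=104=1101000 popcount=3 -> skip
r=105=1101001 popcount=4 -> KEEP
r=106=1101010 popcount=4 -> KEEP
Kept rows: 51 53 54 57 58 60 71 75 77 78 83 85 86 89 90 92 99 101 102 105 106

Answer: 51 53 54 57 58 60 71 75 77 78 83 85 86 89 90 92 99 101 102 105 106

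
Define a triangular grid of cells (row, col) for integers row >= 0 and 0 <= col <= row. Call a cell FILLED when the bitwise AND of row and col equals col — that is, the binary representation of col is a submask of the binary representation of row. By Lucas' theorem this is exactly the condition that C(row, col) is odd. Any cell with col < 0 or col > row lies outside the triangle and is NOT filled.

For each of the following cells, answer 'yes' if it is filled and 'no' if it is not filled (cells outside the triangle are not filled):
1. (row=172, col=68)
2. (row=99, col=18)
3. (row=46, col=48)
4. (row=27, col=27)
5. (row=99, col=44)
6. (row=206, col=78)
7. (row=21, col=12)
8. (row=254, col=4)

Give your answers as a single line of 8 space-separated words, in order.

(172,68): row=0b10101100, col=0b1000100, row AND col = 0b100 = 4; 4 != 68 -> empty
(99,18): row=0b1100011, col=0b10010, row AND col = 0b10 = 2; 2 != 18 -> empty
(46,48): col outside [0, 46] -> not filled
(27,27): row=0b11011, col=0b11011, row AND col = 0b11011 = 27; 27 == 27 -> filled
(99,44): row=0b1100011, col=0b101100, row AND col = 0b100000 = 32; 32 != 44 -> empty
(206,78): row=0b11001110, col=0b1001110, row AND col = 0b1001110 = 78; 78 == 78 -> filled
(21,12): row=0b10101, col=0b1100, row AND col = 0b100 = 4; 4 != 12 -> empty
(254,4): row=0b11111110, col=0b100, row AND col = 0b100 = 4; 4 == 4 -> filled

Answer: no no no yes no yes no yes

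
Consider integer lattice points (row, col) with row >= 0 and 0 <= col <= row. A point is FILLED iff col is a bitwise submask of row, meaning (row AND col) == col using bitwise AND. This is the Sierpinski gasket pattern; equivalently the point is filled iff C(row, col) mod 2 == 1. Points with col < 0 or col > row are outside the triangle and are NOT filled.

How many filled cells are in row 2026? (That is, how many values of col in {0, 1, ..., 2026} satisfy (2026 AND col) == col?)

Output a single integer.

2026 in binary = 11111101010
popcount(2026) = number of 1-bits in 11111101010 = 8
A col c satisfies (2026 AND c) == c iff every set bit of c is also set in 2026; each of the 8 set bits of 2026 can independently be on or off in c.
count = 2^8 = 256

Answer: 256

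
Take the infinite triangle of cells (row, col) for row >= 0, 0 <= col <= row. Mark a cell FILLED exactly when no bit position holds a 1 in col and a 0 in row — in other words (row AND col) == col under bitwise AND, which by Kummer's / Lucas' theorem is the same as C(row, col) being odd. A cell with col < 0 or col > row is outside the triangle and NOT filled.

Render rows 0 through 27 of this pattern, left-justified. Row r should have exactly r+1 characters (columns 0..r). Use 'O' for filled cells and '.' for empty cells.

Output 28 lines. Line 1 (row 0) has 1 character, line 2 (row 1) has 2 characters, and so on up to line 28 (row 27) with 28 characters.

r0=0: O
r1=1: OO
r2=10: O.O
r3=11: OOOO
r4=100: O...O
r5=101: OO..OO
r6=110: O.O.O.O
r7=111: OOOOOOOO
r8=1000: O.......O
r9=1001: OO......OO
r10=1010: O.O.....O.O
r11=1011: OOOO....OOOO
r12=1100: O...O...O...O
r13=1101: OO..OO..OO..OO
r14=1110: O.O.O.O.O.O.O.O
r15=1111: OOOOOOOOOOOOOOOO
r16=10000: O...............O
r17=10001: OO..............OO
r18=10010: O.O.............O.O
r19=10011: OOOO............OOOO
r20=10100: O...O...........O...O
r21=10101: OO..OO..........OO..OO
r22=10110: O.O.O.O.........O.O.O.O
r23=10111: OOOOOOOO........OOOOOOOO
r24=11000: O.......O.......O.......O
r25=11001: OO......OO......OO......OO
r26=11010: O.O.....O.O.....O.O.....O.O
r27=11011: OOOO....OOOO....OOOO....OOOO

Answer: O
OO
O.O
OOOO
O...O
OO..OO
O.O.O.O
OOOOOOOO
O.......O
OO......OO
O.O.....O.O
OOOO....OOOO
O...O...O...O
OO..OO..OO..OO
O.O.O.O.O.O.O.O
OOOOOOOOOOOOOOOO
O...............O
OO..............OO
O.O.............O.O
OOOO............OOOO
O...O...........O...O
OO..OO..........OO..OO
O.O.O.O.........O.O.O.O
OOOOOOOO........OOOOOOOO
O.......O.......O.......O
OO......OO......OO......OO
O.O.....O.O.....O.O.....O.O
OOOO....OOOO....OOOO....OOOO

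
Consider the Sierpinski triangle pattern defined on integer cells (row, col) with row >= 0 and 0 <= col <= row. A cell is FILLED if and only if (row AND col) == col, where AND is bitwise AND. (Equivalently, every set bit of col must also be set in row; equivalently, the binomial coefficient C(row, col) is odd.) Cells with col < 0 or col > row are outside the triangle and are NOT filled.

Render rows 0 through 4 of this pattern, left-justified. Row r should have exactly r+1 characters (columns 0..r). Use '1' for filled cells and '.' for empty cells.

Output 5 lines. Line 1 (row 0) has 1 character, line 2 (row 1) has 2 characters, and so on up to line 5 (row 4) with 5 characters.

Answer: 1
11
1.1
1111
1...1

Derivation:
r0=0: 1
r1=1: 11
r2=10: 1.1
r3=11: 1111
r4=100: 1...1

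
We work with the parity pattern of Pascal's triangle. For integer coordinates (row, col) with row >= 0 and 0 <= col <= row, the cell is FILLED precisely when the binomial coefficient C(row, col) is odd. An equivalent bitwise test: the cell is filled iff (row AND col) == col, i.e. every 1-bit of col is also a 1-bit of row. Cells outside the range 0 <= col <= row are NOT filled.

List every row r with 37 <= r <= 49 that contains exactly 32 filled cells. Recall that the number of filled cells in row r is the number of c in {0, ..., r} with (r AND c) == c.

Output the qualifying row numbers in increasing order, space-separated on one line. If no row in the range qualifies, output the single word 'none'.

Row r has 2^popcount(r) filled cells, so we need popcount(r) = log2(32) = 5.
Scan r = 37..49 and keep those with exactly 5 one-bits:
r=37=100101 popcount=3 -> skip
r=38=100110 popcount=3 -> skip
r=39=100111 popcount=4 -> skip
r=40=101000 popcount=2 -> skip
r=41=101001 popcount=3 -> skip
r=42=101010 popcount=3 -> skip
r=43=101011 popcount=4 -> skip
r=44=101100 popcount=3 -> skip
r=45=101101 popcount=4 -> skip
r=46=101110 popcount=4 -> skip
r=47=101111 popcount=5 -> KEEP
r=48=110000 popcount=2 -> skip
r=49=110001 popcount=3 -> skip
Kept rows: 47

Answer: 47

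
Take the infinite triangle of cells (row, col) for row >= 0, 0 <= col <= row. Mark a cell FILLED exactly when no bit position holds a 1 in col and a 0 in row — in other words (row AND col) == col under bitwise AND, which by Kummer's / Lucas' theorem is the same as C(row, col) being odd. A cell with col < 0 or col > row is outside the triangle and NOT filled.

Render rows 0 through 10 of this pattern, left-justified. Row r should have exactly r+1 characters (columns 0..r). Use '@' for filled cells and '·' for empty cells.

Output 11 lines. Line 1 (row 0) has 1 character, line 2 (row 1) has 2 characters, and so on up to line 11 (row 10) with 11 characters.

r0=0: @
r1=1: @@
r2=10: @·@
r3=11: @@@@
r4=100: @···@
r5=101: @@··@@
r6=110: @·@·@·@
r7=111: @@@@@@@@
r8=1000: @·······@
r9=1001: @@······@@
r10=1010: @·@·····@·@

Answer: @
@@
@·@
@@@@
@···@
@@··@@
@·@·@·@
@@@@@@@@
@·······@
@@······@@
@·@·····@·@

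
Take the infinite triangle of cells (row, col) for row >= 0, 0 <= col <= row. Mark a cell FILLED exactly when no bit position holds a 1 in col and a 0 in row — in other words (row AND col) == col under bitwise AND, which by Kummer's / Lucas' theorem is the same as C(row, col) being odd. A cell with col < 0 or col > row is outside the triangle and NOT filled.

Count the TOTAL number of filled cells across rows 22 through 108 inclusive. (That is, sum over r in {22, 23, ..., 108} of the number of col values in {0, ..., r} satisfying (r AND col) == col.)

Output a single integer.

r22=10110 pc3: +8 =8
r23=10111 pc4: +16 =24
r24=11000 pc2: +4 =28
r25=11001 pc3: +8 =36
r26=11010 pc3: +8 =44
r27=11011 pc4: +16 =60
r28=11100 pc3: +8 =68
r29=11101 pc4: +16 =84
r30=11110 pc4: +16 =100
r31=11111 pc5: +32 =132
r32=100000 pc1: +2 =134
r33=100001 pc2: +4 =138
r34=100010 pc2: +4 =142
r35=100011 pc3: +8 =150
r36=100100 pc2: +4 =154
r37=100101 pc3: +8 =162
r38=100110 pc3: +8 =170
r39=100111 pc4: +16 =186
r40=101000 pc2: +4 =190
r41=101001 pc3: +8 =198
r42=101010 pc3: +8 =206
r43=101011 pc4: +16 =222
r44=101100 pc3: +8 =230
r45=101101 pc4: +16 =246
r46=101110 pc4: +16 =262
r47=101111 pc5: +32 =294
r48=110000 pc2: +4 =298
r49=110001 pc3: +8 =306
r50=110010 pc3: +8 =314
r51=110011 pc4: +16 =330
r52=110100 pc3: +8 =338
r53=110101 pc4: +16 =354
r54=110110 pc4: +16 =370
r55=110111 pc5: +32 =402
r56=111000 pc3: +8 =410
r57=111001 pc4: +16 =426
r58=111010 pc4: +16 =442
r59=111011 pc5: +32 =474
r60=111100 pc4: +16 =490
r61=111101 pc5: +32 =522
r62=111110 pc5: +32 =554
r63=111111 pc6: +64 =618
r64=1000000 pc1: +2 =620
r65=1000001 pc2: +4 =624
r66=1000010 pc2: +4 =628
r67=1000011 pc3: +8 =636
r68=1000100 pc2: +4 =640
r69=1000101 pc3: +8 =648
r70=1000110 pc3: +8 =656
r71=1000111 pc4: +16 =672
r72=1001000 pc2: +4 =676
r73=1001001 pc3: +8 =684
r74=1001010 pc3: +8 =692
r75=1001011 pc4: +16 =708
r76=1001100 pc3: +8 =716
r77=1001101 pc4: +16 =732
r78=1001110 pc4: +16 =748
r79=1001111 pc5: +32 =780
r80=1010000 pc2: +4 =784
r81=1010001 pc3: +8 =792
r82=1010010 pc3: +8 =800
r83=1010011 pc4: +16 =816
r84=1010100 pc3: +8 =824
r85=1010101 pc4: +16 =840
r86=1010110 pc4: +16 =856
r87=1010111 pc5: +32 =888
r88=1011000 pc3: +8 =896
r89=1011001 pc4: +16 =912
r90=1011010 pc4: +16 =928
r91=1011011 pc5: +32 =960
r92=1011100 pc4: +16 =976
r93=1011101 pc5: +32 =1008
r94=1011110 pc5: +32 =1040
r95=1011111 pc6: +64 =1104
r96=1100000 pc2: +4 =1108
r97=1100001 pc3: +8 =1116
r98=1100010 pc3: +8 =1124
r99=1100011 pc4: +16 =1140
r100=1100100 pc3: +8 =1148
r101=1100101 pc4: +16 =1164
r102=1100110 pc4: +16 =1180
r103=1100111 pc5: +32 =1212
r104=1101000 pc3: +8 =1220
r105=1101001 pc4: +16 =1236
r106=1101010 pc4: +16 =1252
r107=1101011 pc5: +32 =1284
r108=1101100 pc4: +16 =1300

Answer: 1300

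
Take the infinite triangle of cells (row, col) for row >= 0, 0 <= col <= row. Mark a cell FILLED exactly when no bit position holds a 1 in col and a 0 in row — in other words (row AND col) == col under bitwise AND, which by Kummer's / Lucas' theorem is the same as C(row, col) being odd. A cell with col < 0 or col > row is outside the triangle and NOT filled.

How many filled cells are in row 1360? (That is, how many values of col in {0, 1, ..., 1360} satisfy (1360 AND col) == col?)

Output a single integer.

Answer: 16

Derivation:
1360 in binary = 10101010000
popcount(1360) = number of 1-bits in 10101010000 = 4
A col c satisfies (1360 AND c) == c iff every set bit of c is also set in 1360; each of the 4 set bits of 1360 can independently be on or off in c.
count = 2^4 = 16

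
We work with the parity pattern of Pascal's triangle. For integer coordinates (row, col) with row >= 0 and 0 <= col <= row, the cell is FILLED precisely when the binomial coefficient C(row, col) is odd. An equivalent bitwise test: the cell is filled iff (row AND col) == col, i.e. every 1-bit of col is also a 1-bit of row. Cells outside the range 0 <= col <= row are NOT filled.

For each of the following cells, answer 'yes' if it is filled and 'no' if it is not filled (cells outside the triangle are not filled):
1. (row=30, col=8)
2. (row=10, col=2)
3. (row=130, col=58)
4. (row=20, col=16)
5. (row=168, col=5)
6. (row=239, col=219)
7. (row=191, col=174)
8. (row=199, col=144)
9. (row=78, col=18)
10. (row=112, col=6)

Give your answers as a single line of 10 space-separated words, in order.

Answer: yes yes no yes no no yes no no no

Derivation:
(30,8): row=0b11110, col=0b1000, row AND col = 0b1000 = 8; 8 == 8 -> filled
(10,2): row=0b1010, col=0b10, row AND col = 0b10 = 2; 2 == 2 -> filled
(130,58): row=0b10000010, col=0b111010, row AND col = 0b10 = 2; 2 != 58 -> empty
(20,16): row=0b10100, col=0b10000, row AND col = 0b10000 = 16; 16 == 16 -> filled
(168,5): row=0b10101000, col=0b101, row AND col = 0b0 = 0; 0 != 5 -> empty
(239,219): row=0b11101111, col=0b11011011, row AND col = 0b11001011 = 203; 203 != 219 -> empty
(191,174): row=0b10111111, col=0b10101110, row AND col = 0b10101110 = 174; 174 == 174 -> filled
(199,144): row=0b11000111, col=0b10010000, row AND col = 0b10000000 = 128; 128 != 144 -> empty
(78,18): row=0b1001110, col=0b10010, row AND col = 0b10 = 2; 2 != 18 -> empty
(112,6): row=0b1110000, col=0b110, row AND col = 0b0 = 0; 0 != 6 -> empty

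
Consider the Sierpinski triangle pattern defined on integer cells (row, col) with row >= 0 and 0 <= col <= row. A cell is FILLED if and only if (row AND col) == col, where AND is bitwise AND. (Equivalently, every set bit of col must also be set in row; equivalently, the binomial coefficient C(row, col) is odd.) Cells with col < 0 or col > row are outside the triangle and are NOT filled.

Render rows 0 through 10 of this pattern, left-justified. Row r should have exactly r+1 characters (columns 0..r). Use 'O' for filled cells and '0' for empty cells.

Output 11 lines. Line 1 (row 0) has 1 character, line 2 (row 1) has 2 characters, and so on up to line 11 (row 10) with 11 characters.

r0=0: O
r1=1: OO
r2=10: O0O
r3=11: OOOO
r4=100: O000O
r5=101: OO00OO
r6=110: O0O0O0O
r7=111: OOOOOOOO
r8=1000: O0000000O
r9=1001: OO000000OO
r10=1010: O0O00000O0O

Answer: O
OO
O0O
OOOO
O000O
OO00OO
O0O0O0O
OOOOOOOO
O0000000O
OO000000OO
O0O00000O0O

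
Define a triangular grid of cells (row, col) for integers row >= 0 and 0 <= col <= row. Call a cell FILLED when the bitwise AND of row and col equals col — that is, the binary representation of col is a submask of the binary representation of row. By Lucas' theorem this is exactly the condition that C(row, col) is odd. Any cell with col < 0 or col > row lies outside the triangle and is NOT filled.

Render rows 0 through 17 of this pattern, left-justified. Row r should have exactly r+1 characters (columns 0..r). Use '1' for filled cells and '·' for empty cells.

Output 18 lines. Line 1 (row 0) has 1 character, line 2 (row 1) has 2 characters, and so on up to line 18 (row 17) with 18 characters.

Answer: 1
11
1·1
1111
1···1
11··11
1·1·1·1
11111111
1·······1
11······11
1·1·····1·1
1111····1111
1···1···1···1
11··11··11··11
1·1·1·1·1·1·1·1
1111111111111111
1···············1
11··············11

Derivation:
r0=0: 1
r1=1: 11
r2=10: 1·1
r3=11: 1111
r4=100: 1···1
r5=101: 11··11
r6=110: 1·1·1·1
r7=111: 11111111
r8=1000: 1·······1
r9=1001: 11······11
r10=1010: 1·1·····1·1
r11=1011: 1111····1111
r12=1100: 1···1···1···1
r13=1101: 11··11··11··11
r14=1110: 1·1·1·1·1·1·1·1
r15=1111: 1111111111111111
r16=10000: 1···············1
r17=10001: 11··············11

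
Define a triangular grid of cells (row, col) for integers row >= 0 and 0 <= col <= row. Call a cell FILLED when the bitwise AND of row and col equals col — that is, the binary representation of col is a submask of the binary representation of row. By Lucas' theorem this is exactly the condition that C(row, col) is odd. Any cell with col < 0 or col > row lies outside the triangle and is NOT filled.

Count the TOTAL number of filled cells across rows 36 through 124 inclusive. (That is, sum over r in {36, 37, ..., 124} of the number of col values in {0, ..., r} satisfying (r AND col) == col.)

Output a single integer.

r36=100100 pc2: +4 =4
r37=100101 pc3: +8 =12
r38=100110 pc3: +8 =20
r39=100111 pc4: +16 =36
r40=101000 pc2: +4 =40
r41=101001 pc3: +8 =48
r42=101010 pc3: +8 =56
r43=101011 pc4: +16 =72
r44=101100 pc3: +8 =80
r45=101101 pc4: +16 =96
r46=101110 pc4: +16 =112
r47=101111 pc5: +32 =144
r48=110000 pc2: +4 =148
r49=110001 pc3: +8 =156
r50=110010 pc3: +8 =164
r51=110011 pc4: +16 =180
r52=110100 pc3: +8 =188
r53=110101 pc4: +16 =204
r54=110110 pc4: +16 =220
r55=110111 pc5: +32 =252
r56=111000 pc3: +8 =260
r57=111001 pc4: +16 =276
r58=111010 pc4: +16 =292
r59=111011 pc5: +32 =324
r60=111100 pc4: +16 =340
r61=111101 pc5: +32 =372
r62=111110 pc5: +32 =404
r63=111111 pc6: +64 =468
r64=1000000 pc1: +2 =470
r65=1000001 pc2: +4 =474
r66=1000010 pc2: +4 =478
r67=1000011 pc3: +8 =486
r68=1000100 pc2: +4 =490
r69=1000101 pc3: +8 =498
r70=1000110 pc3: +8 =506
r71=1000111 pc4: +16 =522
r72=1001000 pc2: +4 =526
r73=1001001 pc3: +8 =534
r74=1001010 pc3: +8 =542
r75=1001011 pc4: +16 =558
r76=1001100 pc3: +8 =566
r77=1001101 pc4: +16 =582
r78=1001110 pc4: +16 =598
r79=1001111 pc5: +32 =630
r80=1010000 pc2: +4 =634
r81=1010001 pc3: +8 =642
r82=1010010 pc3: +8 =650
r83=1010011 pc4: +16 =666
r84=1010100 pc3: +8 =674
r85=1010101 pc4: +16 =690
r86=1010110 pc4: +16 =706
r87=1010111 pc5: +32 =738
r88=1011000 pc3: +8 =746
r89=1011001 pc4: +16 =762
r90=1011010 pc4: +16 =778
r91=1011011 pc5: +32 =810
r92=1011100 pc4: +16 =826
r93=1011101 pc5: +32 =858
r94=1011110 pc5: +32 =890
r95=1011111 pc6: +64 =954
r96=1100000 pc2: +4 =958
r97=1100001 pc3: +8 =966
r98=1100010 pc3: +8 =974
r99=1100011 pc4: +16 =990
r100=1100100 pc3: +8 =998
r101=1100101 pc4: +16 =1014
r102=1100110 pc4: +16 =1030
r103=1100111 pc5: +32 =1062
r104=1101000 pc3: +8 =1070
r105=1101001 pc4: +16 =1086
r106=1101010 pc4: +16 =1102
r107=1101011 pc5: +32 =1134
r108=1101100 pc4: +16 =1150
r109=1101101 pc5: +32 =1182
r110=1101110 pc5: +32 =1214
r111=1101111 pc6: +64 =1278
r112=1110000 pc3: +8 =1286
r113=1110001 pc4: +16 =1302
r114=1110010 pc4: +16 =1318
r115=1110011 pc5: +32 =1350
r116=1110100 pc4: +16 =1366
r117=1110101 pc5: +32 =1398
r118=1110110 pc5: +32 =1430
r119=1110111 pc6: +64 =1494
r120=1111000 pc4: +16 =1510
r121=1111001 pc5: +32 =1542
r122=1111010 pc5: +32 =1574
r123=1111011 pc6: +64 =1638
r124=1111100 pc5: +32 =1670

Answer: 1670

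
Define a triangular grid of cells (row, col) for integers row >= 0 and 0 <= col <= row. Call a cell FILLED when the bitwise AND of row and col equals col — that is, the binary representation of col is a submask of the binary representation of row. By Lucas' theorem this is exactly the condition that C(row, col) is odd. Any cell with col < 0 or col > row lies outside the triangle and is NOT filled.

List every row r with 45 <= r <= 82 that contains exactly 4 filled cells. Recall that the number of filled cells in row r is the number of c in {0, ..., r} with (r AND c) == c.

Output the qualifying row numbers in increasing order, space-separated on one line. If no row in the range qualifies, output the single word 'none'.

Answer: 48 65 66 68 72 80

Derivation:
Row r has 2^popcount(r) filled cells, so we need popcount(r) = log2(4) = 2.
Scan r = 45..82 and keep those with exactly 2 one-bits:
r=45=101101 popcount=4 -> skip
r=46=101110 popcount=4 -> skip
r=47=101111 popcount=5 -> skip
r=48=110000 popcount=2 -> KEEP
r=49=110001 popcount=3 -> skip
r=50=110010 popcount=3 -> skip
r=51=110011 popcount=4 -> skip
r=52=110100 popcount=3 -> skip
r=53=110101 popcount=4 -> skip
r=54=110110 popcount=4 -> skip
r=55=110111 popcount=5 -> skip
r=56=111000 popcount=3 -> skip
r=57=111001 popcount=4 -> skip
r=58=111010 popcount=4 -> skip
r=59=111011 popcount=5 -> skip
r=60=111100 popcount=4 -> skip
r=61=111101 popcount=5 -> skip
r=62=111110 popcount=5 -> skip
r=63=111111 popcount=6 -> skip
r=64=1000000 popcount=1 -> skip
r=65=1000001 popcount=2 -> KEEP
r=66=1000010 popcount=2 -> KEEP
r=67=1000011 popcount=3 -> skip
r=68=1000100 popcount=2 -> KEEP
r=69=1000101 popcount=3 -> skip
r=70=1000110 popcount=3 -> skip
r=71=1000111 popcount=4 -> skip
r=72=1001000 popcount=2 -> KEEP
r=73=1001001 popcount=3 -> skip
r=74=1001010 popcount=3 -> skip
r=75=1001011 popcount=4 -> skip
r=76=1001100 popcount=3 -> skip
r=77=1001101 popcount=4 -> skip
r=78=1001110 popcount=4 -> skip
r=79=1001111 popcount=5 -> skip
r=80=1010000 popcount=2 -> KEEP
r=81=1010001 popcount=3 -> skip
r=82=1010010 popcount=3 -> skip
Kept rows: 48 65 66 68 72 80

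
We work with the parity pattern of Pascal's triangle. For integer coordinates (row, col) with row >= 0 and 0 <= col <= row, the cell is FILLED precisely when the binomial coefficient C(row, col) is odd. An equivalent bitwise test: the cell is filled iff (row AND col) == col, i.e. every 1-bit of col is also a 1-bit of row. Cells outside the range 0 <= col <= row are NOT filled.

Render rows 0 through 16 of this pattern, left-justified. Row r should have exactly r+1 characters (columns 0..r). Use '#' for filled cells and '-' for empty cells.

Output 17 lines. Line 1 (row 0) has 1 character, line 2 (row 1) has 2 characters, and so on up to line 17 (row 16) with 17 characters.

Answer: #
##
#-#
####
#---#
##--##
#-#-#-#
########
#-------#
##------##
#-#-----#-#
####----####
#---#---#---#
##--##--##--##
#-#-#-#-#-#-#-#
################
#---------------#

Derivation:
r0=0: #
r1=1: ##
r2=10: #-#
r3=11: ####
r4=100: #---#
r5=101: ##--##
r6=110: #-#-#-#
r7=111: ########
r8=1000: #-------#
r9=1001: ##------##
r10=1010: #-#-----#-#
r11=1011: ####----####
r12=1100: #---#---#---#
r13=1101: ##--##--##--##
r14=1110: #-#-#-#-#-#-#-#
r15=1111: ################
r16=10000: #---------------#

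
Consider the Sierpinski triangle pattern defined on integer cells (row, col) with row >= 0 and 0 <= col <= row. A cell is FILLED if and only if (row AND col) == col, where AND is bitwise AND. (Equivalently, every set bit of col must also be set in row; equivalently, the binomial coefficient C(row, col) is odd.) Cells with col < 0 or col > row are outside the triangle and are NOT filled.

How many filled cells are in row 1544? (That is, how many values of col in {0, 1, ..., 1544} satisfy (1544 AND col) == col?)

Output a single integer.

Answer: 8

Derivation:
1544 in binary = 11000001000
popcount(1544) = number of 1-bits in 11000001000 = 3
A col c satisfies (1544 AND c) == c iff every set bit of c is also set in 1544; each of the 3 set bits of 1544 can independently be on or off in c.
count = 2^3 = 8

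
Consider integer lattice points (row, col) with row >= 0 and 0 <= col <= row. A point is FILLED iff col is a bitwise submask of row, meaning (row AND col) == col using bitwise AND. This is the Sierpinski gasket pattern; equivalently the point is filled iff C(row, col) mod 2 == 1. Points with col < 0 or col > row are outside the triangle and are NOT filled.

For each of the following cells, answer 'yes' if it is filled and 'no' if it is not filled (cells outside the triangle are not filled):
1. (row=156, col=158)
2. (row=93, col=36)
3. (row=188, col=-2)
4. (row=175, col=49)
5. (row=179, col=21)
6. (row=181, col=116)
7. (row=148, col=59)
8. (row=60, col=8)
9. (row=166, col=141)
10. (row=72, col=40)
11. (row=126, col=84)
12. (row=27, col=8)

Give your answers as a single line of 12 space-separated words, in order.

Answer: no no no no no no no yes no no yes yes

Derivation:
(156,158): col outside [0, 156] -> not filled
(93,36): row=0b1011101, col=0b100100, row AND col = 0b100 = 4; 4 != 36 -> empty
(188,-2): col outside [0, 188] -> not filled
(175,49): row=0b10101111, col=0b110001, row AND col = 0b100001 = 33; 33 != 49 -> empty
(179,21): row=0b10110011, col=0b10101, row AND col = 0b10001 = 17; 17 != 21 -> empty
(181,116): row=0b10110101, col=0b1110100, row AND col = 0b110100 = 52; 52 != 116 -> empty
(148,59): row=0b10010100, col=0b111011, row AND col = 0b10000 = 16; 16 != 59 -> empty
(60,8): row=0b111100, col=0b1000, row AND col = 0b1000 = 8; 8 == 8 -> filled
(166,141): row=0b10100110, col=0b10001101, row AND col = 0b10000100 = 132; 132 != 141 -> empty
(72,40): row=0b1001000, col=0b101000, row AND col = 0b1000 = 8; 8 != 40 -> empty
(126,84): row=0b1111110, col=0b1010100, row AND col = 0b1010100 = 84; 84 == 84 -> filled
(27,8): row=0b11011, col=0b1000, row AND col = 0b1000 = 8; 8 == 8 -> filled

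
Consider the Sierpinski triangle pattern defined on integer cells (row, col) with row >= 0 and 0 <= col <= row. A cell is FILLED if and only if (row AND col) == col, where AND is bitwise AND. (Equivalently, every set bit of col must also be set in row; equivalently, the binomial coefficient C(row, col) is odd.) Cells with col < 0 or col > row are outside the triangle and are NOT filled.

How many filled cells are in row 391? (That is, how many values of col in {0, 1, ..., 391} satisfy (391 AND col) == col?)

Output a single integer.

Answer: 32

Derivation:
391 in binary = 110000111
popcount(391) = number of 1-bits in 110000111 = 5
A col c satisfies (391 AND c) == c iff every set bit of c is also set in 391; each of the 5 set bits of 391 can independently be on or off in c.
count = 2^5 = 32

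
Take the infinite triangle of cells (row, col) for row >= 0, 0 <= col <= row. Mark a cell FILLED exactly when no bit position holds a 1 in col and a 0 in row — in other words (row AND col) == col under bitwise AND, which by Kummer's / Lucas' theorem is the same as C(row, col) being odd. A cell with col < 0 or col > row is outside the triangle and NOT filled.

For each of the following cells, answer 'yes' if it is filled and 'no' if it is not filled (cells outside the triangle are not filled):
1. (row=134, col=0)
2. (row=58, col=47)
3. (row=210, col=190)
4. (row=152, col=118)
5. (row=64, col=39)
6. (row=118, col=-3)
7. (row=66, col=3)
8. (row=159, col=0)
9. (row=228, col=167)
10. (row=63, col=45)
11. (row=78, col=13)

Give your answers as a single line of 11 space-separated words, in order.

(134,0): row=0b10000110, col=0b0, row AND col = 0b0 = 0; 0 == 0 -> filled
(58,47): row=0b111010, col=0b101111, row AND col = 0b101010 = 42; 42 != 47 -> empty
(210,190): row=0b11010010, col=0b10111110, row AND col = 0b10010010 = 146; 146 != 190 -> empty
(152,118): row=0b10011000, col=0b1110110, row AND col = 0b10000 = 16; 16 != 118 -> empty
(64,39): row=0b1000000, col=0b100111, row AND col = 0b0 = 0; 0 != 39 -> empty
(118,-3): col outside [0, 118] -> not filled
(66,3): row=0b1000010, col=0b11, row AND col = 0b10 = 2; 2 != 3 -> empty
(159,0): row=0b10011111, col=0b0, row AND col = 0b0 = 0; 0 == 0 -> filled
(228,167): row=0b11100100, col=0b10100111, row AND col = 0b10100100 = 164; 164 != 167 -> empty
(63,45): row=0b111111, col=0b101101, row AND col = 0b101101 = 45; 45 == 45 -> filled
(78,13): row=0b1001110, col=0b1101, row AND col = 0b1100 = 12; 12 != 13 -> empty

Answer: yes no no no no no no yes no yes no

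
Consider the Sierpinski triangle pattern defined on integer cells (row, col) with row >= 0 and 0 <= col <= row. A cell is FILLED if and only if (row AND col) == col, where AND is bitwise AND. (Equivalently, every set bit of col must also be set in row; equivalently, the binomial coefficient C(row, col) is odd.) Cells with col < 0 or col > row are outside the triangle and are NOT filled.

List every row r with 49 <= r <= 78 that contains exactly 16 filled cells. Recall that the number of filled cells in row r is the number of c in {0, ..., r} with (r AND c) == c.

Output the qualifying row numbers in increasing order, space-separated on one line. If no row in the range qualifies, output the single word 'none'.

Row r has 2^popcount(r) filled cells, so we need popcount(r) = log2(16) = 4.
Scan r = 49..78 and keep those with exactly 4 one-bits:
r=49=110001 popcount=3 -> skip
r=50=110010 popcount=3 -> skip
r=51=110011 popcount=4 -> KEEP
r=52=110100 popcount=3 -> skip
r=53=110101 popcount=4 -> KEEP
r=54=110110 popcount=4 -> KEEP
r=55=110111 popcount=5 -> skip
r=56=111000 popcount=3 -> skip
r=57=111001 popcount=4 -> KEEP
r=58=111010 popcount=4 -> KEEP
r=59=111011 popcount=5 -> skip
r=60=111100 popcount=4 -> KEEP
r=61=111101 popcount=5 -> skip
r=62=111110 popcount=5 -> skip
r=63=111111 popcount=6 -> skip
r=64=1000000 popcount=1 -> skip
r=65=1000001 popcount=2 -> skip
r=66=1000010 popcount=2 -> skip
r=67=1000011 popcount=3 -> skip
r=68=1000100 popcount=2 -> skip
r=69=1000101 popcount=3 -> skip
r=70=1000110 popcount=3 -> skip
r=71=1000111 popcount=4 -> KEEP
r=72=1001000 popcount=2 -> skip
r=73=1001001 popcount=3 -> skip
r=74=1001010 popcount=3 -> skip
r=75=1001011 popcount=4 -> KEEP
r=76=1001100 popcount=3 -> skip
r=77=1001101 popcount=4 -> KEEP
r=78=1001110 popcount=4 -> KEEP
Kept rows: 51 53 54 57 58 60 71 75 77 78

Answer: 51 53 54 57 58 60 71 75 77 78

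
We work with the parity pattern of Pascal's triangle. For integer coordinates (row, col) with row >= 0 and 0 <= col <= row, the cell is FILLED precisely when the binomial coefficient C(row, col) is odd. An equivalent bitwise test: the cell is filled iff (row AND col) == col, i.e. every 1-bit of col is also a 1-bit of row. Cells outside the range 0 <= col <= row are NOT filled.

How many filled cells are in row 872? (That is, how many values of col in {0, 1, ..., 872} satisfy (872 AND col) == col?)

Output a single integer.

872 in binary = 1101101000
popcount(872) = number of 1-bits in 1101101000 = 5
A col c satisfies (872 AND c) == c iff every set bit of c is also set in 872; each of the 5 set bits of 872 can independently be on or off in c.
count = 2^5 = 32

Answer: 32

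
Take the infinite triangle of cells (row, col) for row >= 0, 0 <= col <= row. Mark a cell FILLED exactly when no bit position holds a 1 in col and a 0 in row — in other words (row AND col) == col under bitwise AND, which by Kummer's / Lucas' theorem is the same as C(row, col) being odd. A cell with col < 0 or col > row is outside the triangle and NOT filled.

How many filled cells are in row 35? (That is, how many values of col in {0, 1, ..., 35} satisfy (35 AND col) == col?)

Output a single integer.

Answer: 8

Derivation:
35 in binary = 100011
popcount(35) = number of 1-bits in 100011 = 3
A col c satisfies (35 AND c) == c iff every set bit of c is also set in 35; each of the 3 set bits of 35 can independently be on or off in c.
count = 2^3 = 8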